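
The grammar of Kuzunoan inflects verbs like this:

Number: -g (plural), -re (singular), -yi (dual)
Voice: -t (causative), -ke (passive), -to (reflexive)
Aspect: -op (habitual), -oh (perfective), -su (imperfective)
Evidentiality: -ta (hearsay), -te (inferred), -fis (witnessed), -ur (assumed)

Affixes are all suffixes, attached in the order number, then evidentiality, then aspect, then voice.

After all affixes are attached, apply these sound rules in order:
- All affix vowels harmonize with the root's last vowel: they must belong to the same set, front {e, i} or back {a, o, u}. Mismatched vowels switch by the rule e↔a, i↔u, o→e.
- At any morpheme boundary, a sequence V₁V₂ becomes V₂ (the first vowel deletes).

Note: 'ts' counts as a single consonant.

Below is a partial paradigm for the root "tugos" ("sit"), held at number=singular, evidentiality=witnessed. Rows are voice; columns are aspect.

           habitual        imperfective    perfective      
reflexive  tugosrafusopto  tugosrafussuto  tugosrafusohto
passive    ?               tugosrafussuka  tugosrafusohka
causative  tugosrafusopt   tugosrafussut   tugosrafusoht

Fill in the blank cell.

Attach number singular -re → tugosre.
Attach evidentiality witnessed -fis → tugosrefis.
Attach aspect habitual -op → tugosrefisop.
Attach voice passive -ke → tugosrefisopke.
Apply vowel harmony: tugosrefisopke → tugosrafusopka.
Vowel deletion: no change.

tugosrafusopka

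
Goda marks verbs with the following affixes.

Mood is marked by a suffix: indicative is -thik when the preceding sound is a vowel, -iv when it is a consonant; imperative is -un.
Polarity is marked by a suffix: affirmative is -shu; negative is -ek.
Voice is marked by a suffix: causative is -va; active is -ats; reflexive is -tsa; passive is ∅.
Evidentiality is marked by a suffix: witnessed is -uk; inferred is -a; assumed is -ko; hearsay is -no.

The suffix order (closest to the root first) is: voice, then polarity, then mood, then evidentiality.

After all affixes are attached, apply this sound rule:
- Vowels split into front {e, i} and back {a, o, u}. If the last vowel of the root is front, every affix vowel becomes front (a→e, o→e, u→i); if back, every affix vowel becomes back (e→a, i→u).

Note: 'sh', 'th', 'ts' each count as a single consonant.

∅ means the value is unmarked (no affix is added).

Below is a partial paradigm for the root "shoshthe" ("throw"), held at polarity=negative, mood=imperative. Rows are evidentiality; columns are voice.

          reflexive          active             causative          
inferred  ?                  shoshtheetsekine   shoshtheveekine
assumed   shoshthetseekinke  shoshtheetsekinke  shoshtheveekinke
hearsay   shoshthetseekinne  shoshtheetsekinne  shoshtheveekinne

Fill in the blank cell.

shoshthetseekine

Attach voice reflexive -tsa → shoshthetsa.
Attach polarity negative -ek → shoshthetsaek.
Attach mood imperative -un → shoshthetsaekun.
Attach evidentiality inferred -a → shoshthetsaekuna.
Apply vowel harmony: shoshthetsaekuna → shoshthetseekine.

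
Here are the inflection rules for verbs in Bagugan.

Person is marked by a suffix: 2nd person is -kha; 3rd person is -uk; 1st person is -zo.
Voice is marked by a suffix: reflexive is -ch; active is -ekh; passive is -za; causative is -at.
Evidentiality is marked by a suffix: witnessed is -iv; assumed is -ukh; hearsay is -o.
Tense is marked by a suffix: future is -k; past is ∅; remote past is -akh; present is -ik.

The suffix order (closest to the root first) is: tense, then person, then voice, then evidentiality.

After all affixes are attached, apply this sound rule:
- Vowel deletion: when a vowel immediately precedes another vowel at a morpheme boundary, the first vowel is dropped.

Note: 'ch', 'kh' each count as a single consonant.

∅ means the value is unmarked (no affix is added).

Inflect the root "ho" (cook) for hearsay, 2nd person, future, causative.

hokkhato

Attach tense future -k → hok.
Attach person 2nd person -kha → hokkha.
Attach voice causative -at → hokkhaat.
Attach evidentiality hearsay -o → hokkhaato.
Apply vowel deletion: hokkhaato → hokkhato.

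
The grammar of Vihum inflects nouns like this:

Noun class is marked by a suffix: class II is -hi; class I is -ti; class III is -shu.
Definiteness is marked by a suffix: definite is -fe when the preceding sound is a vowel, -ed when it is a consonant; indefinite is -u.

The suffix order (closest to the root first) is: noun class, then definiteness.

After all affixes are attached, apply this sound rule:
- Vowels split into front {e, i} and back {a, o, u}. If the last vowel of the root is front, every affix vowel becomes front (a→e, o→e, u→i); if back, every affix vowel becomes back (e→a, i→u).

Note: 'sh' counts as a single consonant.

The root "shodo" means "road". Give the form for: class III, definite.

shodoshufa

Attach noun class class III -shu → shodoshu.
Attach definiteness definite -fe (after vowel 'u') → shodoshufe.
Apply vowel harmony: shodoshufe → shodoshufa.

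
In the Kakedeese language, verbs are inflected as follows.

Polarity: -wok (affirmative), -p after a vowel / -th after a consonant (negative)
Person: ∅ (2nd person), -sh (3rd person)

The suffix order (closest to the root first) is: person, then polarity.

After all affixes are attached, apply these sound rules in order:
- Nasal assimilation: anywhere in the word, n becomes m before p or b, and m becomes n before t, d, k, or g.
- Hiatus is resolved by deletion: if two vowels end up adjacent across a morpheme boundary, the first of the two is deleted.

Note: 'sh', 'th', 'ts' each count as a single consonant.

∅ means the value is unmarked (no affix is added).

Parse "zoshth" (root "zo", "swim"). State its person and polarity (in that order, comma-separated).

3rd person, negative

Segment: zo-sh-th.
person: -sh → 3rd person.
polarity: -p/th → negative.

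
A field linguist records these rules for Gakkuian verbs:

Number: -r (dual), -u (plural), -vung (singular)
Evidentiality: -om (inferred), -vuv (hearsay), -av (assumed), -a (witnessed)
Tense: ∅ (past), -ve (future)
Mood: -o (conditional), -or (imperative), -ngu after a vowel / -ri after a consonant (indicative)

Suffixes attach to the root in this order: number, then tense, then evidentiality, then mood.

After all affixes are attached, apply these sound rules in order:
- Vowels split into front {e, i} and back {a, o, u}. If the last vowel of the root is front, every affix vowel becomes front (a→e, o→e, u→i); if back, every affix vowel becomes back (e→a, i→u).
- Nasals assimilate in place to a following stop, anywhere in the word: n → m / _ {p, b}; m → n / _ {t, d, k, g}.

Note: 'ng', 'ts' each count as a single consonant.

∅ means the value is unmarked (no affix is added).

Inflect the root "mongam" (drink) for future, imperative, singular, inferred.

Attach number singular -vung → mongamvung.
Attach tense future -ve → mongamvungve.
Attach evidentiality inferred -om → mongamvungveom.
Attach mood imperative -or → mongamvungveomor.
Apply vowel harmony: mongamvungveomor → mongamvungvaomor.
Nasal assimilation: no change.

mongamvungvaomor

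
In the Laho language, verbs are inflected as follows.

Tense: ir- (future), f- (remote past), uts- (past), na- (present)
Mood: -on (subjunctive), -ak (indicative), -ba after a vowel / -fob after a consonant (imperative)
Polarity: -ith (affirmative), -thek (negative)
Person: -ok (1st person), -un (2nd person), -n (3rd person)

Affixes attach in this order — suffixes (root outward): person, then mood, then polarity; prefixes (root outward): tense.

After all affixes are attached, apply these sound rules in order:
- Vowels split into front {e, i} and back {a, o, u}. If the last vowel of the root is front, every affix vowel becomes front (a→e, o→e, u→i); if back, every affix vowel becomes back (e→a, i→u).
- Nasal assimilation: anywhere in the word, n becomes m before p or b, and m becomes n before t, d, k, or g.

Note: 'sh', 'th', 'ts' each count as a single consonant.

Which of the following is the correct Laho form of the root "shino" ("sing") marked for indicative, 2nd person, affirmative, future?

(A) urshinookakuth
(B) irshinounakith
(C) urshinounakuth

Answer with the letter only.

C

Attach person 2nd person -un → shinoun.
Attach mood indicative -ak → shinounak.
Attach polarity affirmative -ith → shinounakith.
Attach tense future ir- → irshinounakith.
Apply vowel harmony: irshinounakith → urshinounakuth.
Nasal assimilation: no change.
So the correct form is urshinounakuth, option (C).
(A) urshinookakuth is wrong: it uses 1st person instead of 2nd person for person.
(B) irshinounakith is wrong: it fails to apply the sound rule(s).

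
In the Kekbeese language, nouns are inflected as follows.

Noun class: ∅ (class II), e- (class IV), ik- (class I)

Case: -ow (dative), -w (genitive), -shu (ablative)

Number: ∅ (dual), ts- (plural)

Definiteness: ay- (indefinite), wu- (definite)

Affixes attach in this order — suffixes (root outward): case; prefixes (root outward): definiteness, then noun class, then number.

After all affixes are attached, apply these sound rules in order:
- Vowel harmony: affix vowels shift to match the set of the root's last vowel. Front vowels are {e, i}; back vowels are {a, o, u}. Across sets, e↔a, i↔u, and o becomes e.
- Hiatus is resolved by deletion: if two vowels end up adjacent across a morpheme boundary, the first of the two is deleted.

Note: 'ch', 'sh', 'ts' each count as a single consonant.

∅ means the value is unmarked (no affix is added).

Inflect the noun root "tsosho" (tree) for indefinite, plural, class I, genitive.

Attach definiteness indefinite ay- → aytsosho.
Attach noun class class I ik- → ikaytsosho.
Attach number plural ts- → tsikaytsosho.
Attach case genitive -w → tsikaytsoshow.
Apply vowel harmony: tsikaytsoshow → tsukaytsoshow.
Vowel deletion: no change.

tsukaytsoshow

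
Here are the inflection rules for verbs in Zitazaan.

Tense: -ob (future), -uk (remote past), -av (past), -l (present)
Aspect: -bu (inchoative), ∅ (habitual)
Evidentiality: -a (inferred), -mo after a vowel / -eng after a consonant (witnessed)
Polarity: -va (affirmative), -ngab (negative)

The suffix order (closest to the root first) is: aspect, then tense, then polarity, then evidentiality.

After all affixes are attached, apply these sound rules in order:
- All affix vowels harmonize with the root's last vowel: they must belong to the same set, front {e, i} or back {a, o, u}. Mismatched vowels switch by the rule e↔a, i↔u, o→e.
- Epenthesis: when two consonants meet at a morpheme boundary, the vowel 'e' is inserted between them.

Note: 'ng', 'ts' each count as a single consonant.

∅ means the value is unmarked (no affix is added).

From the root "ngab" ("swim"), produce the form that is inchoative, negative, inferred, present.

Attach aspect inchoative -bu → ngabbu.
Attach tense present -l → ngabbul.
Attach polarity negative -ngab → ngabbulngab.
Attach evidentiality inferred -a → ngabbulngaba.
Vowel harmony: no change.
Apply epenthesis: ngabbulngaba → ngabebulengaba.

ngabebulengaba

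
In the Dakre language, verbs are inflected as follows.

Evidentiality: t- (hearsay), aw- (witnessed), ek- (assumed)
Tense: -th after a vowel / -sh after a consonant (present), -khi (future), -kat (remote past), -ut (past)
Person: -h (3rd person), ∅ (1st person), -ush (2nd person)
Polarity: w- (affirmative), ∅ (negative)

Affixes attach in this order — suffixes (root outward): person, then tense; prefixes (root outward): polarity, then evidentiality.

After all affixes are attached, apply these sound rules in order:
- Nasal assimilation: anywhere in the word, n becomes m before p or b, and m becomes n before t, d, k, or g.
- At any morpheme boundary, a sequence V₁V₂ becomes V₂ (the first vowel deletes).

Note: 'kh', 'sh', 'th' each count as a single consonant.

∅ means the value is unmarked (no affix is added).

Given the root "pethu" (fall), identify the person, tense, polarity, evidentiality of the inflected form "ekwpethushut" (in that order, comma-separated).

Segment: ek-w-pethu-ush-ut.
person: -ush → 2nd person.
tense: -ut → past.
polarity: w- → affirmative.
evidentiality: ek- → assumed.

2nd person, past, affirmative, assumed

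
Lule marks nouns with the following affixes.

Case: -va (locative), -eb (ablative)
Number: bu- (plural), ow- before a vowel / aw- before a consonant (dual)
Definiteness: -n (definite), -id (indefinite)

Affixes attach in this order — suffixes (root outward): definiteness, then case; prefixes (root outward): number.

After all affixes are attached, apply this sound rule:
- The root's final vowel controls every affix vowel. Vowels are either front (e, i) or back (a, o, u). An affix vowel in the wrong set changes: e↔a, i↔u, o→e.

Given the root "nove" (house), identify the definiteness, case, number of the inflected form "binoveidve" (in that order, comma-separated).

indefinite, locative, plural

Segment: bu-nove-id-va.
definiteness: -id → indefinite.
case: -va → locative.
number: bu- → plural.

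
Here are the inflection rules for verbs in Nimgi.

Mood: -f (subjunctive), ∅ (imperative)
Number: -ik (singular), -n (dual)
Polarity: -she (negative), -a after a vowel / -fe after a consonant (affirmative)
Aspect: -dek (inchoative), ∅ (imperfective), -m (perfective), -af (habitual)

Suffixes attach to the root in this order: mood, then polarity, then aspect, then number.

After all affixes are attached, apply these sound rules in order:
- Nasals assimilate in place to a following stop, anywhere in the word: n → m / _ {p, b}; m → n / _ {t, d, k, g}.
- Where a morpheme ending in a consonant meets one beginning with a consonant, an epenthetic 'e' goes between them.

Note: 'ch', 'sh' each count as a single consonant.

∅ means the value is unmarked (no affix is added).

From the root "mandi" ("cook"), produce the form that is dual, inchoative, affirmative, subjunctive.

mandifefedeken

Attach mood subjunctive -f → mandif.
Attach polarity affirmative -fe (after consonant 'f') → mandiffe.
Attach aspect inchoative -dek → mandiffedek.
Attach number dual -n → mandiffedekn.
Nasal assimilation: no change.
Apply epenthesis: mandiffedekn → mandifefedeken.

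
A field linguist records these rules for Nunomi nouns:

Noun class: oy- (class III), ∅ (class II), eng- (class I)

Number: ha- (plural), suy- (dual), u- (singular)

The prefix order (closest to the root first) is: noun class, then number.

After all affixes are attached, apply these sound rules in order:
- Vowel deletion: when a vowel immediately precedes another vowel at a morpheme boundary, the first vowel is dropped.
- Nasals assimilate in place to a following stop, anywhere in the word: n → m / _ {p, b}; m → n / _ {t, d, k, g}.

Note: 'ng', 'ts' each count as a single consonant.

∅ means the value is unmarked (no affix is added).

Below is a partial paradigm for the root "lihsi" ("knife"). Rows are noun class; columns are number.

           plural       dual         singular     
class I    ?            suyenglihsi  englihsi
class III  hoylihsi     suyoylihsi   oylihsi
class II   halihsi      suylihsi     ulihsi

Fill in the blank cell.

henglihsi

Attach noun class class I eng- → englihsi.
Attach number plural ha- → haenglihsi.
Apply vowel deletion: haenglihsi → henglihsi.
Nasal assimilation: no change.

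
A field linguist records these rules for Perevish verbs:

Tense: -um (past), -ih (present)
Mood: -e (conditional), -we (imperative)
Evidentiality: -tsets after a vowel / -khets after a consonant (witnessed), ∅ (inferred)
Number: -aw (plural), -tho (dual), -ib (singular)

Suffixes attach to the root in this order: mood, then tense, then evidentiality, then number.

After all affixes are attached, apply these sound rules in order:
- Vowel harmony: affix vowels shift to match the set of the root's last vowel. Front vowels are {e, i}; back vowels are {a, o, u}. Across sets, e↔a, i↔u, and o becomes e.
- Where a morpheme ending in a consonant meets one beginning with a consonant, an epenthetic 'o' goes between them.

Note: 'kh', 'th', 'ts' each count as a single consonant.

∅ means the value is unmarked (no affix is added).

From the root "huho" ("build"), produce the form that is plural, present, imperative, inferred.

Attach mood imperative -we → huhowe.
Attach tense present -ih → huhoweih.
evidentiality = inferred: zero marking, form stays huhoweih.
Attach number plural -aw → huhoweihaw.
Apply vowel harmony: huhoweihaw → huhowauhaw.
Epenthesis: no change.

huhowauhaw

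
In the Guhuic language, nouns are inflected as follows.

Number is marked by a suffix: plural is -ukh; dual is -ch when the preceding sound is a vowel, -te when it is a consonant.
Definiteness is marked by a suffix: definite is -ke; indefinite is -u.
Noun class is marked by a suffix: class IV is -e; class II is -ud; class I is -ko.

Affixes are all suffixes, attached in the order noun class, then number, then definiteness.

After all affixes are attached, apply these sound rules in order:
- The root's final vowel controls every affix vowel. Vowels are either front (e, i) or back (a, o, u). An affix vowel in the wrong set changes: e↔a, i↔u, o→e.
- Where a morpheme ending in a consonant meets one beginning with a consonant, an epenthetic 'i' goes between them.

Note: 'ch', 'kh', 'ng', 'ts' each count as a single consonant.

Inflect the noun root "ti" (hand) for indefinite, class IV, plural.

Attach noun class class IV -e → tie.
Attach number plural -ukh → tieukh.
Attach definiteness indefinite -u → tieukhu.
Apply vowel harmony: tieukhu → tieikhi.
Epenthesis: no change.

tieikhi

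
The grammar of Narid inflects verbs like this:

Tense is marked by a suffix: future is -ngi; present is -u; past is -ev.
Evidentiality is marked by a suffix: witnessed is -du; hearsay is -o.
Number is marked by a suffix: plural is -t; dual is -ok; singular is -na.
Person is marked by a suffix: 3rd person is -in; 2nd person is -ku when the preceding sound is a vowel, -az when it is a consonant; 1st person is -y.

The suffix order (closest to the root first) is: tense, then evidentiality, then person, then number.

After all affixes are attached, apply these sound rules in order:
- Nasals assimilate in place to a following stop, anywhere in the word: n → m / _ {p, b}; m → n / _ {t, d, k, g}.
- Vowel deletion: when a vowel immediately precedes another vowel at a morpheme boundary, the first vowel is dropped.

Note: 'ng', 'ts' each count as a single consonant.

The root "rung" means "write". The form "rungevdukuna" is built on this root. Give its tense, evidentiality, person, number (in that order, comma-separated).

past, witnessed, 2nd person, singular

Segment: rung-ev-du-ku-na.
tense: -ev → past.
evidentiality: -du → witnessed.
person: -ku/az → 2nd person.
number: -na → singular.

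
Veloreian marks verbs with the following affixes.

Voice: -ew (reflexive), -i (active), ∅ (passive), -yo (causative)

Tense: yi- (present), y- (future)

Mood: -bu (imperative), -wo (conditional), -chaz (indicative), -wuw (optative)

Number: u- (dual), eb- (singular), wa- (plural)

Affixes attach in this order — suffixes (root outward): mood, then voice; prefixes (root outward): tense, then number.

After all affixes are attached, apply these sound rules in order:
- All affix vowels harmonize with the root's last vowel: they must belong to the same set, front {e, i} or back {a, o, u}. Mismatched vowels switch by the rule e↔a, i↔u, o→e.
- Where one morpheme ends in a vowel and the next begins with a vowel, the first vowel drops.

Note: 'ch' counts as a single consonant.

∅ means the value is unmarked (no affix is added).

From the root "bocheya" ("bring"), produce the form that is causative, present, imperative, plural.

wayubocheyabuyo

Attach tense present yi- → yibocheya.
Attach mood imperative -bu → yibocheyabu.
Attach number plural wa- → wayibocheyabu.
Attach voice causative -yo → wayibocheyabuyo.
Apply vowel harmony: wayibocheyabuyo → wayubocheyabuyo.
Vowel deletion: no change.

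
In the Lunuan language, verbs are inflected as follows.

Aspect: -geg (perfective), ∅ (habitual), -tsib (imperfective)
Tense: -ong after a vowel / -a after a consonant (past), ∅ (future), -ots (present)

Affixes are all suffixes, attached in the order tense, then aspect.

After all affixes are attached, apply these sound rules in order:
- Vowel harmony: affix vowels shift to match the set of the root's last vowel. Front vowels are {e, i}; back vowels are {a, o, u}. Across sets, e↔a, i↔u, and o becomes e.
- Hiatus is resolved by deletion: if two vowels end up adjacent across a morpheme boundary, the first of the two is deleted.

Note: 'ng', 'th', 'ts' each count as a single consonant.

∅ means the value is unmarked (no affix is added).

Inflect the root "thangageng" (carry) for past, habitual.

Attach tense past -a (after consonant 'ng') → thangagenga.
aspect = habitual: zero marking, form stays thangagenga.
Apply vowel harmony: thangagenga → thangagenge.
Vowel deletion: no change.

thangagenge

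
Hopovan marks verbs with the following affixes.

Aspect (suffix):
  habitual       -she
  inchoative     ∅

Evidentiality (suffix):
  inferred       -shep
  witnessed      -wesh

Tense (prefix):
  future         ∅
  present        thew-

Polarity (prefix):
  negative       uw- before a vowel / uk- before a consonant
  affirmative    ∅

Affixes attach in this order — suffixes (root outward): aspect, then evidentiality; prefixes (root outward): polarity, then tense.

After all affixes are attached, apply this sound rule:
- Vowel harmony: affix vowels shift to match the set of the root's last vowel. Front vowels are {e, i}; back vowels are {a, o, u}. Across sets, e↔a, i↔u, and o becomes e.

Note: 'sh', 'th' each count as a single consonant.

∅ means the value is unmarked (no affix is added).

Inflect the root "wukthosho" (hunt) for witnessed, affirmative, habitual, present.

Attach aspect habitual -she → wukthoshoshe.
polarity = affirmative: zero marking, form stays wukthoshoshe.
Attach evidentiality witnessed -wesh → wukthoshoshewesh.
Attach tense present thew- → thewwukthoshoshewesh.
Apply vowel harmony: thewwukthoshoshewesh → thawwukthoshoshawash.

thawwukthoshoshawash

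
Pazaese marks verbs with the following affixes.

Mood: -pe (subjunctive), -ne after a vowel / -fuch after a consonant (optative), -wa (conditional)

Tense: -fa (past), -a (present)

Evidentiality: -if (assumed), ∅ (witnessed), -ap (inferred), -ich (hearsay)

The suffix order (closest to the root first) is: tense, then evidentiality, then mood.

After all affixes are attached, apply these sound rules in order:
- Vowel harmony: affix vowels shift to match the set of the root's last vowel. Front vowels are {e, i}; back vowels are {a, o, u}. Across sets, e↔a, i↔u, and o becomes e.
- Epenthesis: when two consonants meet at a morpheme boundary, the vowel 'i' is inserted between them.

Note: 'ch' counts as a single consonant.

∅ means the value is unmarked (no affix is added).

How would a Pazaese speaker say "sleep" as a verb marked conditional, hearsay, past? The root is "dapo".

Attach tense past -fa → dapofa.
Attach evidentiality hearsay -ich → dapofaich.
Attach mood conditional -wa → dapofaichwa.
Apply vowel harmony: dapofaichwa → dapofauchwa.
Apply epenthesis: dapofauchwa → dapofauchiwa.

dapofauchiwa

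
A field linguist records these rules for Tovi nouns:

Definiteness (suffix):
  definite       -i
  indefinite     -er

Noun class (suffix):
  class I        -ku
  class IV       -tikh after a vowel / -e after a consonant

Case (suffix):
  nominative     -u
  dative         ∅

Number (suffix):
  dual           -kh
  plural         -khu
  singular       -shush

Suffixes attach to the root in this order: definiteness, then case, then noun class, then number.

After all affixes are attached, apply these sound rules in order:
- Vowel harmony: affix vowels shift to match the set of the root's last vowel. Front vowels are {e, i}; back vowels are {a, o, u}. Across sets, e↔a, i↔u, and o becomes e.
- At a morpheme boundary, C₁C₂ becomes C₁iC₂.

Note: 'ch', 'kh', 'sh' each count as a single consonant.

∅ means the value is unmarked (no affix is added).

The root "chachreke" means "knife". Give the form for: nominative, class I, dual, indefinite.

chachrekeerikikh

Attach definiteness indefinite -er → chachrekeer.
Attach case nominative -u → chachrekeeru.
Attach noun class class I -ku → chachrekeeruku.
Attach number dual -kh → chachrekeerukukh.
Apply vowel harmony: chachrekeerukukh → chachrekeerikikh.
Epenthesis: no change.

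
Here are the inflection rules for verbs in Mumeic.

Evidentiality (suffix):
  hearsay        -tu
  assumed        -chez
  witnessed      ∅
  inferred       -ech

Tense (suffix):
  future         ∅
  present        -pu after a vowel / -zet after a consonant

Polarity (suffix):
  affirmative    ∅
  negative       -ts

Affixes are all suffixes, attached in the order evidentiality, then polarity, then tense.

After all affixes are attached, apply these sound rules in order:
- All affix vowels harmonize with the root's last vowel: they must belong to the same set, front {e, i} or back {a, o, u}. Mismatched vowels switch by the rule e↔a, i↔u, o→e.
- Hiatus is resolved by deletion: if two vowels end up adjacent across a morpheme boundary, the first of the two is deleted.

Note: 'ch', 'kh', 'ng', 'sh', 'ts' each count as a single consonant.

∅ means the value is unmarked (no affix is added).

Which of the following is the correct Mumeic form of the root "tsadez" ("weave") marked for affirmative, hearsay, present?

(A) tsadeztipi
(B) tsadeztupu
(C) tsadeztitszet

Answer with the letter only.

Attach evidentiality hearsay -tu → tsadeztu.
polarity = affirmative: zero marking, form stays tsadeztu.
Attach tense present -pu (after vowel 'u') → tsadeztupu.
Apply vowel harmony: tsadeztupu → tsadeztipi.
Vowel deletion: no change.
So the correct form is tsadeztipi, option (A).
(C) tsadeztitszet is wrong: it uses negative instead of affirmative for polarity.
(B) tsadeztupu is wrong: it fails to apply the sound rule(s).

A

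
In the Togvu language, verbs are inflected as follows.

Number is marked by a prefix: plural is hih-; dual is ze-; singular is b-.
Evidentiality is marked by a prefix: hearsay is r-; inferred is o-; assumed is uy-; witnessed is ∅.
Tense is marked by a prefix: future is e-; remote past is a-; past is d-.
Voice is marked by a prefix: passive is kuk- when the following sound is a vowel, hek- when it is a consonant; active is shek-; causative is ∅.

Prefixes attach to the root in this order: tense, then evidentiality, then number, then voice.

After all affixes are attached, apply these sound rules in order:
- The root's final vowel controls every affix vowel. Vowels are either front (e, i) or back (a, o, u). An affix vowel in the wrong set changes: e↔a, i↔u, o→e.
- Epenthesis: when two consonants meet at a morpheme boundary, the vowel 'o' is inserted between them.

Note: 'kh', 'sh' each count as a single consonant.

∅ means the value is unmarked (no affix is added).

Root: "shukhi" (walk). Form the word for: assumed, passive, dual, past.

Attach tense past d- → dshukhi.
Attach evidentiality assumed uy- → uydshukhi.
Attach number dual ze- → zeuydshukhi.
Attach voice passive hek- (before consonant 'z') → hekzeuydshukhi.
Apply vowel harmony: hekzeuydshukhi → hekzeiydshukhi.
Apply epenthesis: hekzeiydshukhi → hekozeiyodoshukhi.

hekozeiyodoshukhi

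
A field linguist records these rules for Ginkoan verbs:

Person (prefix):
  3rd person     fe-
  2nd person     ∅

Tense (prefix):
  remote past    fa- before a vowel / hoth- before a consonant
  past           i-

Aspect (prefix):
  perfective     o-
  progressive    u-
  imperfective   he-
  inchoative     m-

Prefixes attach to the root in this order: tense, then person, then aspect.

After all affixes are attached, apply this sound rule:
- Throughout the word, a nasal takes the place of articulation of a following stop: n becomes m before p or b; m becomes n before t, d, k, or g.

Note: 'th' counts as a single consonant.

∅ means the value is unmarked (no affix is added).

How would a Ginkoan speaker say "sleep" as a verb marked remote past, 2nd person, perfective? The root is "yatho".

ohothyatho

Attach tense remote past hoth- (before consonant 'y') → hothyatho.
person = 2nd person: zero marking, form stays hothyatho.
Attach aspect perfective o- → ohothyatho.
Nasal assimilation: no change.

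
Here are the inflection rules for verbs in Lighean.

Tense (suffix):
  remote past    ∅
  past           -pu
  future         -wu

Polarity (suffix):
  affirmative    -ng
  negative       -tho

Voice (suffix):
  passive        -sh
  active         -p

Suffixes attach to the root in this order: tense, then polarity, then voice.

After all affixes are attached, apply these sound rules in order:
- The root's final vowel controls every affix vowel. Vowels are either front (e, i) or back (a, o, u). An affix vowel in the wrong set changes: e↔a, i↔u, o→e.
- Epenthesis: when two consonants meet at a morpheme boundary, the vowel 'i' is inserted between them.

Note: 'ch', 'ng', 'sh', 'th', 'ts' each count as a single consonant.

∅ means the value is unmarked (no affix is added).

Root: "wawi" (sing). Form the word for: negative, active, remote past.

wawithep

tense = remote past: zero marking, form stays wawi.
Attach polarity negative -tho → wawitho.
Attach voice active -p → wawithop.
Apply vowel harmony: wawithop → wawithep.
Epenthesis: no change.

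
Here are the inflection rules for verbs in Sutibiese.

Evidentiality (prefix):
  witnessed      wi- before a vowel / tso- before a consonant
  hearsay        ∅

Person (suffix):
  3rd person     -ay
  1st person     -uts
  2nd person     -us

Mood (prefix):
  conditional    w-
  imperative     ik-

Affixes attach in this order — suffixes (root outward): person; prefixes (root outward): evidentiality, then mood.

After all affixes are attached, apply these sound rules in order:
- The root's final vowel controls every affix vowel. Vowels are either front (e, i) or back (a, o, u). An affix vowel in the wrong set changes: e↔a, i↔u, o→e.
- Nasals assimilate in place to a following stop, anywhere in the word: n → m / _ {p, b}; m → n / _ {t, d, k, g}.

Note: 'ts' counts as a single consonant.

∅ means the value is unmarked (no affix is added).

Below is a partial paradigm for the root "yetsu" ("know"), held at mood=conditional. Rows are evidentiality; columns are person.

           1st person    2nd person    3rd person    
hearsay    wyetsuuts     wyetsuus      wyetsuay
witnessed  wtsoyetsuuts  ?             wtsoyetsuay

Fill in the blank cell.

wtsoyetsuus

Attach evidentiality witnessed tso- (before consonant 'y') → tsoyetsu.
Attach person 2nd person -us → tsoyetsuus.
Attach mood conditional w- → wtsoyetsuus.
Vowel harmony: no change.
Nasal assimilation: no change.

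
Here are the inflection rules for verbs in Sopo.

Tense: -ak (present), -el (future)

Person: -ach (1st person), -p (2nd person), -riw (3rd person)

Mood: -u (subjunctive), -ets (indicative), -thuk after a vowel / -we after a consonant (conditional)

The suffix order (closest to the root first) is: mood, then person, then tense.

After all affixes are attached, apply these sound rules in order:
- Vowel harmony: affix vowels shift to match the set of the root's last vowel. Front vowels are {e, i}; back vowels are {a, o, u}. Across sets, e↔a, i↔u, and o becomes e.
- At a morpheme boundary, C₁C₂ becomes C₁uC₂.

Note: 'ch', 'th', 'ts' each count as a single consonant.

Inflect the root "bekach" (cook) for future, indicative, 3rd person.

bekachatsuruwal

Attach mood indicative -ets → bekachets.
Attach person 3rd person -riw → bekachetsriw.
Attach tense future -el → bekachetsriwel.
Apply vowel harmony: bekachetsriwel → bekachatsruwal.
Apply epenthesis: bekachatsruwal → bekachatsuruwal.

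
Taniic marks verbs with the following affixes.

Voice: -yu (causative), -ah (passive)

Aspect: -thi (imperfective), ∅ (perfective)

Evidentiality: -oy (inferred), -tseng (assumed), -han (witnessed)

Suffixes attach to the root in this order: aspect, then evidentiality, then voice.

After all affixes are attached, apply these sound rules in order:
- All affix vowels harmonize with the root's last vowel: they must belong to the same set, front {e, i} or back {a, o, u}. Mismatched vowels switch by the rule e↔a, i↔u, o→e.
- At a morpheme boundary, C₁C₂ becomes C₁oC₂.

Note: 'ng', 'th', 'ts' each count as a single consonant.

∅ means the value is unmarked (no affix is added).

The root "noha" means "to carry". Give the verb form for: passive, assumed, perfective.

nohatsangah

aspect = perfective: zero marking, form stays noha.
Attach evidentiality assumed -tseng → nohatseng.
Attach voice passive -ah → nohatsengah.
Apply vowel harmony: nohatsengah → nohatsangah.
Epenthesis: no change.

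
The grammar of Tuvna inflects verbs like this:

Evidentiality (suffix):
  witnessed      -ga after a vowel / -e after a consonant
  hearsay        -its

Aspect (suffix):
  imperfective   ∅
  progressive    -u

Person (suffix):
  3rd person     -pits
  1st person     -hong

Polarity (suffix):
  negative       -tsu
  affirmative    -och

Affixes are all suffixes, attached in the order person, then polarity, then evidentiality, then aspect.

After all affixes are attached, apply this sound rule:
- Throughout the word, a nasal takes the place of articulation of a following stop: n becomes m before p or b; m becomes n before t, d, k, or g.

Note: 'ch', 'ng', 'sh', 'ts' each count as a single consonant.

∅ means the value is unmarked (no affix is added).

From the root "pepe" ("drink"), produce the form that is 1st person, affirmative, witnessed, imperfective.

pepehongoche

Attach person 1st person -hong → pepehong.
Attach polarity affirmative -och → pepehongoch.
Attach evidentiality witnessed -e (after consonant 'ch') → pepehongoche.
aspect = imperfective: zero marking, form stays pepehongoche.
Nasal assimilation: no change.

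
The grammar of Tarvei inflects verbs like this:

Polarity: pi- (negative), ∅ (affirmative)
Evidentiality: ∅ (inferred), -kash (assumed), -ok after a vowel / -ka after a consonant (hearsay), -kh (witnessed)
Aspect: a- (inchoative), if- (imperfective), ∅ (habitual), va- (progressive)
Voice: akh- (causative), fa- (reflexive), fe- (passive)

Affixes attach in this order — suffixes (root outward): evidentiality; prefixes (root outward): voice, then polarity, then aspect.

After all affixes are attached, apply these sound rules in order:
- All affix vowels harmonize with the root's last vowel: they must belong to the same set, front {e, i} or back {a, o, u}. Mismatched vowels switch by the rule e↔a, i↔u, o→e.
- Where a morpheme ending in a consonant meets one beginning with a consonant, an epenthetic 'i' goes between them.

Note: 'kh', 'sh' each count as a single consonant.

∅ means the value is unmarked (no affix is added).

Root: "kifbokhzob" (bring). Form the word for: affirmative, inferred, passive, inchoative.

Attach voice passive fe- → fekifbokhzob.
polarity = affirmative: zero marking, form stays fekifbokhzob.
evidentiality = inferred: zero marking, form stays fekifbokhzob.
Attach aspect inchoative a- → afekifbokhzob.
Apply vowel harmony: afekifbokhzob → afakifbokhzob.
Epenthesis: no change.

afakifbokhzob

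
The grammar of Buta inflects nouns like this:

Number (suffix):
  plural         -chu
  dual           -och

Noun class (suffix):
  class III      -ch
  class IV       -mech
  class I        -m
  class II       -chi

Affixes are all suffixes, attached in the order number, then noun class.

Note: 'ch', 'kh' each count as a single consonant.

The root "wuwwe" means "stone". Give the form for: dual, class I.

wuwweochm

Attach number dual -och → wuwweoch.
Attach noun class class I -m → wuwweochm.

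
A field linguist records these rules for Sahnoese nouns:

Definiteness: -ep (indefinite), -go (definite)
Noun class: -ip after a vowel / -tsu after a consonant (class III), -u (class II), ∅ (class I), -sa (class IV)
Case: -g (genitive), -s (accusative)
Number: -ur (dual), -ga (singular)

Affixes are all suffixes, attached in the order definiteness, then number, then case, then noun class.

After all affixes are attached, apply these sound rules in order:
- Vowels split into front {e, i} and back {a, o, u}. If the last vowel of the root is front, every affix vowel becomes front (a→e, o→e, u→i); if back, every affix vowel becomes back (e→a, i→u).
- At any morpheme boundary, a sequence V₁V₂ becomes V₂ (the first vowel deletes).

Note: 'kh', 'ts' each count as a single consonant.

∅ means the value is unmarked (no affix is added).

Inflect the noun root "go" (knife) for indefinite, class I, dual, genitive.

gapurg

Attach definiteness indefinite -ep → goep.
Attach number dual -ur → goepur.
Attach case genitive -g → goepurg.
noun class = class I: zero marking, form stays goepurg.
Apply vowel harmony: goepurg → goapurg.
Apply vowel deletion: goapurg → gapurg.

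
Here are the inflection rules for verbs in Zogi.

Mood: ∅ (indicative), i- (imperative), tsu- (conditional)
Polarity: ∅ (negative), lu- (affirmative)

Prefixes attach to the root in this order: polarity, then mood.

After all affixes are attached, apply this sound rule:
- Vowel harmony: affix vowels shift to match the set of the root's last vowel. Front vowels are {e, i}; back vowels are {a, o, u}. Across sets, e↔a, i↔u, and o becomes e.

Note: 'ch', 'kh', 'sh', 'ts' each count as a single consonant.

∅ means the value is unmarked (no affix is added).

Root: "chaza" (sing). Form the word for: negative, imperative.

uchaza

polarity = negative: zero marking, form stays chaza.
Attach mood imperative i- → ichaza.
Apply vowel harmony: ichaza → uchaza.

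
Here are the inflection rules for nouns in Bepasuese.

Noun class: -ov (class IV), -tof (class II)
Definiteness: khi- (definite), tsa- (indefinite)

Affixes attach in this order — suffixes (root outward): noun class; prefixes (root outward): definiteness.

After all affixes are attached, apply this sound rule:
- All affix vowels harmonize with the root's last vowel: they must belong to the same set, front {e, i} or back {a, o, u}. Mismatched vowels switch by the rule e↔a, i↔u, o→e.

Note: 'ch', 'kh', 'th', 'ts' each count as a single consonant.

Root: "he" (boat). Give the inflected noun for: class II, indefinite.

Attach noun class class II -tof → hetof.
Attach definiteness indefinite tsa- → tsahetof.
Apply vowel harmony: tsahetof → tsehetef.

tsehetef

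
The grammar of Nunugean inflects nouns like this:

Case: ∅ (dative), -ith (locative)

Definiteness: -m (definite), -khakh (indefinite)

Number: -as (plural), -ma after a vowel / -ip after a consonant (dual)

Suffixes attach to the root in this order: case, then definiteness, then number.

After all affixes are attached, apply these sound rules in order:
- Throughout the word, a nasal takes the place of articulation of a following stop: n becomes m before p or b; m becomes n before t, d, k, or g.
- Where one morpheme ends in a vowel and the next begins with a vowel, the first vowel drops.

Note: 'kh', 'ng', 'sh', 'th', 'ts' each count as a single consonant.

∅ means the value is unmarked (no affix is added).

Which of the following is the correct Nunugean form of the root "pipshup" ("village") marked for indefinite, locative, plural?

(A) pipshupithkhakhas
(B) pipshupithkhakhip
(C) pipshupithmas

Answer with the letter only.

A

Attach case locative -ith → pipshupith.
Attach definiteness indefinite -khakh → pipshupithkhakh.
Attach number plural -as → pipshupithkhakhas.
Nasal assimilation: no change.
Vowel deletion: no change.
So the correct form is pipshupithkhakhas, option (A).
(B) pipshupithkhakhip is wrong: it uses dual instead of plural for number.
(C) pipshupithmas is wrong: it uses definite instead of indefinite for definiteness.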